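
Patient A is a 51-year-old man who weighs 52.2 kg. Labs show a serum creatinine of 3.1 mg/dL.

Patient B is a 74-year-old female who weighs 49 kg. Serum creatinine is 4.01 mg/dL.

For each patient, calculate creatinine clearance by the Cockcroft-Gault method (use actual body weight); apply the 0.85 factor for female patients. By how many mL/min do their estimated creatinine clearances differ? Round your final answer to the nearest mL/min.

11 mL/min

Patient A: CrCl = (140 − 51) × 52.2 / (72 × 3.1) = 4645.8 / 223.20 ≈ 20.8 mL/min
Patient B: CrCl = (140 − 74) × 49 / (72 × 4.01) × 0.85 = 3234.0 / 288.72 × 0.85 ≈ 9.5 mL/min
|20.8 − 9.5| = 11.3 mL/min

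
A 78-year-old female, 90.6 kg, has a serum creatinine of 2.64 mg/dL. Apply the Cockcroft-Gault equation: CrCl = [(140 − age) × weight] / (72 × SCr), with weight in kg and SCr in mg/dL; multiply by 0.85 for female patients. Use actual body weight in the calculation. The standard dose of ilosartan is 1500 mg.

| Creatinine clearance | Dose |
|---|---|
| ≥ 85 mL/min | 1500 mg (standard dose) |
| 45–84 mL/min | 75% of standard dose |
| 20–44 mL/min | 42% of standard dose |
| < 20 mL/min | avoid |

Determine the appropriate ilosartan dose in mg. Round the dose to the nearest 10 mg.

CrCl = (140 − 78) × 90.6 / (72 × 2.64) × 0.85 = 5617.2 / 190.08 × 0.85 ≈ 25.1 mL/min
CrCl ≈ 25 mL/min → bracket 20–44 mL/min.
42% of 1500 mg = 630 mg

630 mg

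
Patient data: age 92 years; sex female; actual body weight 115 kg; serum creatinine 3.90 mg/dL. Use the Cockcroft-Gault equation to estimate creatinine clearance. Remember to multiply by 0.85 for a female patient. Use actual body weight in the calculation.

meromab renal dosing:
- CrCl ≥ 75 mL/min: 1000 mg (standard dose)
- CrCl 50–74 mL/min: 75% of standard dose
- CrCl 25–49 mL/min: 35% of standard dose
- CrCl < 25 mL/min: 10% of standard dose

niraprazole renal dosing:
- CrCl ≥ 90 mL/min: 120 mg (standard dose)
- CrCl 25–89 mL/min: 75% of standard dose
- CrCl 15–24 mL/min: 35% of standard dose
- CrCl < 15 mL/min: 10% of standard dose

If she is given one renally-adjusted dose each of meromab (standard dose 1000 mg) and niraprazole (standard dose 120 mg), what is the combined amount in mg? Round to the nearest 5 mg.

CrCl = (140 − 92) × 115 / (72 × 3.9) × 0.85 = 5520.0 / 280.80 × 0.85 ≈ 16.7 mL/min
CrCl ≈ 17 mL/min.
meromab: < 25 mL/min → 10% of 1000 mg = 100 mg.
niraprazole: 15–24 mL/min → 35% of 120 mg = 42 mg.
Total = 100 + 42 = 142 mg.

140 mg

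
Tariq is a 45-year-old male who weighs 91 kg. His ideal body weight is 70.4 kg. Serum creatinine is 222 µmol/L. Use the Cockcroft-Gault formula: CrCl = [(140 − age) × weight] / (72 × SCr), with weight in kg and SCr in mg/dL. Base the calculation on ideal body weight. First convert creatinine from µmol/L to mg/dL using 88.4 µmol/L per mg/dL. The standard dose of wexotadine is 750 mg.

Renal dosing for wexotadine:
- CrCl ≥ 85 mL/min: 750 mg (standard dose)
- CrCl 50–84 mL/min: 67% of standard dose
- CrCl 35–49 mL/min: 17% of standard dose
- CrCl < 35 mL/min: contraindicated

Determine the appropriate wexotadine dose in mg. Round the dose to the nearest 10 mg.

130 mg

SCr = 222 / 88.4 = 2.511 mg/dL
CrCl = (140 − 45) × 70.4 / (72 × 2.511) = 6688.0 / 180.79 ≈ 37.0 mL/min
CrCl ≈ 37 mL/min → bracket 35–49 mL/min.
17% of 750 mg = 127.5 mg → 130 mg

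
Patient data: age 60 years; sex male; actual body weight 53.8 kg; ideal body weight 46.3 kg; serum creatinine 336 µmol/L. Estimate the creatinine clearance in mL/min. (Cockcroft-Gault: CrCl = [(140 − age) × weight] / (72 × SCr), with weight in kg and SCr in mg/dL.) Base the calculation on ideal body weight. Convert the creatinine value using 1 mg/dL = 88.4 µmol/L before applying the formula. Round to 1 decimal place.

SCr = 336 / 88.4 = 3.801 mg/dL
CrCl = (140 − 60) × 46.3 / (72 × 3.801) = 3704.0 / 273.67 ≈ 13.5 mL/min

13.5 mL/min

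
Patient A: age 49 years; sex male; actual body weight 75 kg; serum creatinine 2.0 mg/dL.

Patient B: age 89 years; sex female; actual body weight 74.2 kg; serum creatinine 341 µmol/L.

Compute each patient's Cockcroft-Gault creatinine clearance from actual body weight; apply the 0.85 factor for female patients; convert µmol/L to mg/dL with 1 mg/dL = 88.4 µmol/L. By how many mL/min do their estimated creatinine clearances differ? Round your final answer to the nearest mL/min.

Patient A: CrCl = (140 − 49) × 75 / (72 × 2) = 6825.0 / 144.00 ≈ 47.4 mL/min
Patient B: SCr = 341 / 88.4 = 3.857 mg/dL
Patient B: CrCl = (140 − 89) × 74.2 / (72 × 3.857) × 0.85 = 3784.2 / 277.70 × 0.85 ≈ 11.6 mL/min
|47.4 − 11.6| = 35.8 mL/min

36 mL/min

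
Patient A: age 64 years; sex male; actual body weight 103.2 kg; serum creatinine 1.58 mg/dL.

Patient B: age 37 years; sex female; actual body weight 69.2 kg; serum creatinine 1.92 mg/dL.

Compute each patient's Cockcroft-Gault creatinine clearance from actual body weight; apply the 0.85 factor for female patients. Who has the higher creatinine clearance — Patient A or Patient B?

Patient A: CrCl = (140 − 64) × 103.2 / (72 × 1.58) = 7843.2 / 113.76 ≈ 68.9 mL/min
Patient B: CrCl = (140 − 37) × 69.2 / (72 × 1.92) × 0.85 = 7127.6 / 138.24 × 0.85 ≈ 43.8 mL/min
68.9 vs 43.8 mL/min → Patient A is higher.

Patient A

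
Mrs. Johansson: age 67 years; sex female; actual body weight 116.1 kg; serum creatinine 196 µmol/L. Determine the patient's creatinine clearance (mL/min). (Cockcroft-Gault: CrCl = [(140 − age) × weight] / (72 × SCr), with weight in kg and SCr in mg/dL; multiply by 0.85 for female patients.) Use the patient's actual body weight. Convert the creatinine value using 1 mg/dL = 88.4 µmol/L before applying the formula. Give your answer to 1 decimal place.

45.1 mL/min

SCr = 196 / 88.4 = 2.217 mg/dL
CrCl = (140 − 67) × 116.1 / (72 × 2.217) × 0.85 = 8475.3 / 159.62 × 0.85 ≈ 45.1 mL/min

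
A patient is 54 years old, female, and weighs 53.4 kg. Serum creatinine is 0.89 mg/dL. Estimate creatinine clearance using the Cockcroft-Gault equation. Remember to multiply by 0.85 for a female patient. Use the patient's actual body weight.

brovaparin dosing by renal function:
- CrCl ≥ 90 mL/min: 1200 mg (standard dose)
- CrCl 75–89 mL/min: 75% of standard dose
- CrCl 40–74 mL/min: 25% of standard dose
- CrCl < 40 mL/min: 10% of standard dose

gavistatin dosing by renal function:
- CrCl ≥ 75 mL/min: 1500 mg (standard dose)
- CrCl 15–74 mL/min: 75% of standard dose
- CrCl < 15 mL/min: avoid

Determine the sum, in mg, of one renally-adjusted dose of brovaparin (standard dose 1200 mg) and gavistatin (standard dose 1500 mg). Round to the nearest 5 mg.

CrCl = (140 − 54) × 53.4 / (72 × 0.89) × 0.85 = 4592.4 / 64.08 × 0.85 ≈ 60.9 mL/min
CrCl ≈ 61 mL/min.
brovaparin: 40–74 mL/min → 25% of 1200 mg = 300 mg.
gavistatin: 15–74 mL/min → 75% of 1500 mg = 1125 mg.
Total = 300 + 1125 = 1425 mg.

1425 mg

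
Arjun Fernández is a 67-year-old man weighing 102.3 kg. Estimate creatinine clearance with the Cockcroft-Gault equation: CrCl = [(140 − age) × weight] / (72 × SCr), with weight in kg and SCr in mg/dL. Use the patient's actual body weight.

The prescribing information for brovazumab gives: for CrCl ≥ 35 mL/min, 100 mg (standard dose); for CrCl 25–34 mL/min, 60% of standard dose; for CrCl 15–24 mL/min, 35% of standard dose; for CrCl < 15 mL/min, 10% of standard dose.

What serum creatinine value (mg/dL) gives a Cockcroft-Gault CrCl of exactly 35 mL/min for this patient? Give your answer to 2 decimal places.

Standard dose requires CrCl ≥ 35 mL/min.
Set (140 − 67) × 102.3 / (72 × SCr) = 35
SCr = (140 − 67) × 102.3 / (72 × 35) = 2.963 mg/dL

2.96 mg/dL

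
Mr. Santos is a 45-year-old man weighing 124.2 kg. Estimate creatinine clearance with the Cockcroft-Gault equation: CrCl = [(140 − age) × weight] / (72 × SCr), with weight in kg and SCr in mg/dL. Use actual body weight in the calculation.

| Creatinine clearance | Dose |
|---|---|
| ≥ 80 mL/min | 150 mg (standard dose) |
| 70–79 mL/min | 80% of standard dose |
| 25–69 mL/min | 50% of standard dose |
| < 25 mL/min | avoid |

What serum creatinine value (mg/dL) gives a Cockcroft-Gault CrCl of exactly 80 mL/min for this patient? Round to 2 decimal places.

2.05 mg/dL

Standard dose requires CrCl ≥ 80 mL/min.
Set (140 − 45) × 124.2 / (72 × SCr) = 80
SCr = (140 − 45) × 124.2 / (72 × 80) = 2.048 mg/dL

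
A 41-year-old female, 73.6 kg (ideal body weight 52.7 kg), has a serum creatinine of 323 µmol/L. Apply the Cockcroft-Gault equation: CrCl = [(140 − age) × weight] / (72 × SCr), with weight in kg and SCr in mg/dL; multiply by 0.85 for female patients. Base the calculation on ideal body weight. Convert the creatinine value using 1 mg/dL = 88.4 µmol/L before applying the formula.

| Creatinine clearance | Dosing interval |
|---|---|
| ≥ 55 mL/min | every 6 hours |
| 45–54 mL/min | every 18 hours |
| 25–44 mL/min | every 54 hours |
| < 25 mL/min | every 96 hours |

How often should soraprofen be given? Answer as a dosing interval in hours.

every 96 hours

SCr = 323 / 88.4 = 3.654 mg/dL
CrCl = (140 − 41) × 52.7 / (72 × 3.654) × 0.85 = 5217.3 / 263.09 × 0.85 ≈ 16.9 mL/min
CrCl ≈ 17 mL/min → bracket < 25 mL/min → every 96 hours.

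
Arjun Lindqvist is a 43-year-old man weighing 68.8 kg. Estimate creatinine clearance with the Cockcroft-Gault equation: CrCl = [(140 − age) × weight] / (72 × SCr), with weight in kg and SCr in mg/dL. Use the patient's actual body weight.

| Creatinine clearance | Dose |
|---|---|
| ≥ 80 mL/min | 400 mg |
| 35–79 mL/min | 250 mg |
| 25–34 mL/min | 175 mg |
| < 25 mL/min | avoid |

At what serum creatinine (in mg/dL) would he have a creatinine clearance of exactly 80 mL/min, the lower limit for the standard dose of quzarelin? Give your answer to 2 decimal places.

Standard dose requires CrCl ≥ 80 mL/min.
Set (140 − 43) × 68.8 / (72 × SCr) = 80
SCr = (140 − 43) × 68.8 / (72 × 80) = 1.159 mg/dL

1.16 mg/dL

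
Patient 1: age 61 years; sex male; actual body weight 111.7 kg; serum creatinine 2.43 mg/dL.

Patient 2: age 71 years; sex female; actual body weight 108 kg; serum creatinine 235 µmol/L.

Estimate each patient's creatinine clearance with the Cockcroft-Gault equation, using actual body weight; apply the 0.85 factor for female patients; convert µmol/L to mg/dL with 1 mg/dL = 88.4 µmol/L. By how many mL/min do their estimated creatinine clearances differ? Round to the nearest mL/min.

Patient 1: CrCl = (140 − 61) × 111.7 / (72 × 2.43) = 8824.3 / 174.96 ≈ 50.4 mL/min
Patient 2: SCr = 235 / 88.4 = 2.658 mg/dL
Patient 2: CrCl = (140 − 71) × 108 / (72 × 2.658) × 0.85 = 7452.0 / 191.38 × 0.85 ≈ 33.1 mL/min
|50.4 − 33.1| = 17.3 mL/min

17 mL/min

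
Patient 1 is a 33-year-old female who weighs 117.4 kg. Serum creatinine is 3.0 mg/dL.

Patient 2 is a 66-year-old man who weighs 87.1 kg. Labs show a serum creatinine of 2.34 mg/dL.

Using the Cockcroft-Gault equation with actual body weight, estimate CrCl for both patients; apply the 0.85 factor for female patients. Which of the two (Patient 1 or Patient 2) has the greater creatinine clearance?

Patient 1

Patient 1: CrCl = (140 − 33) × 117.4 / (72 × 3) × 0.85 = 12561.8 / 216.00 × 0.85 ≈ 49.4 mL/min
Patient 2: CrCl = (140 − 66) × 87.1 / (72 × 2.34) = 6445.4 / 168.48 ≈ 38.3 mL/min
49.4 vs 38.3 mL/min → Patient 1 is higher.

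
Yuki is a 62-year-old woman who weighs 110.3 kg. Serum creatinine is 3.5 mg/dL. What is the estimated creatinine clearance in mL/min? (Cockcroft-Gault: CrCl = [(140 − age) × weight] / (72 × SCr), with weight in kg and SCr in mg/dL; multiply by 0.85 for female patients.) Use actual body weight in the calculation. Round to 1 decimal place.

29.0 mL/min

CrCl = (140 − 62) × 110.3 / (72 × 3.5) × 0.85 = 8603.4 / 252.00 × 0.85 ≈ 29.0 mL/min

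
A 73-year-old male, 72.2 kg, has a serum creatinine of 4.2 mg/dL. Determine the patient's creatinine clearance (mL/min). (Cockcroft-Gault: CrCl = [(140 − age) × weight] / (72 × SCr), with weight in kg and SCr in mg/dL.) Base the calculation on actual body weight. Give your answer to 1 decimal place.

CrCl = (140 − 73) × 72.2 / (72 × 4.2) = 4837.4 / 302.40 ≈ 16.0 mL/min

16.0 mL/min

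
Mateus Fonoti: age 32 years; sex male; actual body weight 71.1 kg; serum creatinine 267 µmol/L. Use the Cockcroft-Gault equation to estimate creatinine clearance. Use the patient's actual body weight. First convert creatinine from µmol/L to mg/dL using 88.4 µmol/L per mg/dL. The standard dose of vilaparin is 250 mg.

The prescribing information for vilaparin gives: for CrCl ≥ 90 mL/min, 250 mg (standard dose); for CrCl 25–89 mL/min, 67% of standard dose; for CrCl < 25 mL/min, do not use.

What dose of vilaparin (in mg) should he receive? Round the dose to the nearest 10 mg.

170 mg

SCr = 267 / 88.4 = 3.02 mg/dL
CrCl = (140 − 32) × 71.1 / (72 × 3.02) = 7678.8 / 217.44 ≈ 35.3 mL/min
CrCl ≈ 35 mL/min → bracket 25–89 mL/min.
67% of 250 mg = 167.5 mg → 170 mg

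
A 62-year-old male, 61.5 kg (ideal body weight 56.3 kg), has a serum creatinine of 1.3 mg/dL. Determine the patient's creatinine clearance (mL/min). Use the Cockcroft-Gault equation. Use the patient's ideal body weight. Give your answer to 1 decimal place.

46.9 mL/min

CrCl = (140 − 62) × 56.3 / (72 × 1.3) = 4391.4 / 93.60 ≈ 46.9 mL/min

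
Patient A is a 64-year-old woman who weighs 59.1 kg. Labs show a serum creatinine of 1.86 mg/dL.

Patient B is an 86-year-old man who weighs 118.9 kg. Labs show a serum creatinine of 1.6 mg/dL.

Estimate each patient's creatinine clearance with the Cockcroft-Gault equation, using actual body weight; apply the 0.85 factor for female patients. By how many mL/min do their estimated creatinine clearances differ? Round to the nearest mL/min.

27 mL/min

Patient A: CrCl = (140 − 64) × 59.1 / (72 × 1.86) × 0.85 = 4491.6 / 133.92 × 0.85 ≈ 28.5 mL/min
Patient B: CrCl = (140 − 86) × 118.9 / (72 × 1.6) = 6420.6 / 115.20 ≈ 55.7 mL/min
|28.5 − 55.7| = 27.2 mL/min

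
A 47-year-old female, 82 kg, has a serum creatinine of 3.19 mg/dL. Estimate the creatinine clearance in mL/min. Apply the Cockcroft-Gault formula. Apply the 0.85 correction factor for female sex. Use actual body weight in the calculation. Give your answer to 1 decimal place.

28.2 mL/min

CrCl = (140 − 47) × 82 / (72 × 3.19) × 0.85 = 7626.0 / 229.68 × 0.85 ≈ 28.2 mL/min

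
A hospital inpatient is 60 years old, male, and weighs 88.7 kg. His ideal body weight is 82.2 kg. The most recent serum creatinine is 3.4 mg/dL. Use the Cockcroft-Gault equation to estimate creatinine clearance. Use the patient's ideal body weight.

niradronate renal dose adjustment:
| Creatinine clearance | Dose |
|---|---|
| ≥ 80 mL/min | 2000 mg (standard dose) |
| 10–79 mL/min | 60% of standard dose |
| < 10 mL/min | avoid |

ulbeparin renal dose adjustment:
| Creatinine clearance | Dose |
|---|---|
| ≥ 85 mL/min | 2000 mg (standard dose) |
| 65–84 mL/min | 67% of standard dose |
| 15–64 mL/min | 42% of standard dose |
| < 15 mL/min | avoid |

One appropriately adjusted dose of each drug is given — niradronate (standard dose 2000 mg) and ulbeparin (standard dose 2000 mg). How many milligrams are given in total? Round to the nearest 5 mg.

2040 mg

CrCl = (140 − 60) × 82.2 / (72 × 3.4) = 6576.0 / 244.80 ≈ 26.9 mL/min
CrCl ≈ 27 mL/min.
niradronate: 10–79 mL/min → 60% of 2000 mg = 1200 mg.
ulbeparin: 15–64 mL/min → 42% of 2000 mg = 840 mg.
Total = 1200 + 840 = 2040 mg.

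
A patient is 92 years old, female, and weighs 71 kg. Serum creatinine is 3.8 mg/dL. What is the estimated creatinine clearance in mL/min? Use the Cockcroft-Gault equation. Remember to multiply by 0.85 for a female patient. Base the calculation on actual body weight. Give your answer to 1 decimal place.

CrCl = (140 − 92) × 71 / (72 × 3.8) × 0.85 = 3408.0 / 273.60 × 0.85 ≈ 10.6 mL/min

10.6 mL/min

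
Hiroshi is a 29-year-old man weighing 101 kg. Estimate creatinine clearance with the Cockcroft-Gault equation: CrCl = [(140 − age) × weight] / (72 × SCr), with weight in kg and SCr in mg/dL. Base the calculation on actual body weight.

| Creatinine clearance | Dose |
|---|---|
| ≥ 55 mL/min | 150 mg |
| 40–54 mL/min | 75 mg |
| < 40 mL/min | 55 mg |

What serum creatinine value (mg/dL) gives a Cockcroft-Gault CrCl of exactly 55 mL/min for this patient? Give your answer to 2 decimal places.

Standard dose requires CrCl ≥ 55 mL/min.
Set (140 − 29) × 101 / (72 × SCr) = 55
SCr = (140 − 29) × 101 / (72 × 55) = 2.831 mg/dL

2.83 mg/dL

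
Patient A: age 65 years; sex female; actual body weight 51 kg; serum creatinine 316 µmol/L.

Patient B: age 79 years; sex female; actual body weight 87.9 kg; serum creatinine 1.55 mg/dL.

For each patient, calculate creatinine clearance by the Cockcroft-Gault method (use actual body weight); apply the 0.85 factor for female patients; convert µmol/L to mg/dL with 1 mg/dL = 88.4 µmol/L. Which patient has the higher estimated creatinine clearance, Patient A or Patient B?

Patient B

Patient A: SCr = 316 / 88.4 = 3.575 mg/dL
Patient A: CrCl = (140 − 65) × 51 / (72 × 3.575) × 0.85 = 3825.0 / 257.40 × 0.85 ≈ 12.6 mL/min
Patient B: CrCl = (140 − 79) × 87.9 / (72 × 1.55) × 0.85 = 5361.9 / 111.60 × 0.85 ≈ 40.8 mL/min
12.6 vs 40.8 mL/min → Patient B is higher.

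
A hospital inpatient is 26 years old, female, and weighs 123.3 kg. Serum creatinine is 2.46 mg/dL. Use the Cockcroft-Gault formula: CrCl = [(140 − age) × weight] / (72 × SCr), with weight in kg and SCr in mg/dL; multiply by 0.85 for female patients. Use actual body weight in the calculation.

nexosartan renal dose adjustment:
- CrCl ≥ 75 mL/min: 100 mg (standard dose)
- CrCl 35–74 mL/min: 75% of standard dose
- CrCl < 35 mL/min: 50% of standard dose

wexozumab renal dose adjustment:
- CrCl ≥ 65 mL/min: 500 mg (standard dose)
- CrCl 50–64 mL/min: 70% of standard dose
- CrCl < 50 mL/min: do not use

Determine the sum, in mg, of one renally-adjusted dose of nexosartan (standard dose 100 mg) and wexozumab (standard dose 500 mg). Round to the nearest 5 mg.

575 mg

CrCl = (140 − 26) × 123.3 / (72 × 2.46) × 0.85 = 14056.2 / 177.12 × 0.85 ≈ 67.5 mL/min
CrCl ≈ 67 mL/min.
nexosartan: 35–74 mL/min → 75% of 100 mg = 75 mg.
wexozumab: ≥ 65 mL/min → 100% of 500 mg = 500 mg.
Total = 75 + 500 = 575 mg.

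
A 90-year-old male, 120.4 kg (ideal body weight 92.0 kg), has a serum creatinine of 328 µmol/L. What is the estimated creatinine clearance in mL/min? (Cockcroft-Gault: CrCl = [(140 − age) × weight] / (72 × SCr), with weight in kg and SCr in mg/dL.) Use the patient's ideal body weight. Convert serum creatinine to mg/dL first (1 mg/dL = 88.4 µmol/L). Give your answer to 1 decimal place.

17.2 mL/min

SCr = 328 / 88.4 = 3.71 mg/dL
CrCl = (140 − 90) × 92 / (72 × 3.71) = 4600.0 / 267.12 ≈ 17.2 mL/min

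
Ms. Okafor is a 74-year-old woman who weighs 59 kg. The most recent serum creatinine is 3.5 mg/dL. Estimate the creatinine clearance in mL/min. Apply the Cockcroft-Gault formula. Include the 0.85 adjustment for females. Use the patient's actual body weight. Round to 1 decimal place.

13.1 mL/min

CrCl = (140 − 74) × 59 / (72 × 3.5) × 0.85 = 3894.0 / 252.00 × 0.85 ≈ 13.1 mL/min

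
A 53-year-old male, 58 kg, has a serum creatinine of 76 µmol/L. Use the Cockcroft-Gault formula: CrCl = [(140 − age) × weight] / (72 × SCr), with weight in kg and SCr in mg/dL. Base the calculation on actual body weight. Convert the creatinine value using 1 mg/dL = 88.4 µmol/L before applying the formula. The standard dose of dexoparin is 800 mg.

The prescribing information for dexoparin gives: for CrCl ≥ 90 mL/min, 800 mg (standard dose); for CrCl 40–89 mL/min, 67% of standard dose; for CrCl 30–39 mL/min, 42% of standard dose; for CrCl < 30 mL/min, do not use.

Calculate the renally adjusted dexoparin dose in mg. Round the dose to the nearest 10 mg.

540 mg

SCr = 76 / 88.4 = 0.86 mg/dL
CrCl = (140 − 53) × 58 / (72 × 0.86) = 5046.0 / 61.92 ≈ 81.5 mL/min
CrCl ≈ 82 mL/min → bracket 40–89 mL/min.
67% of 800 mg = 536 mg → 540 mg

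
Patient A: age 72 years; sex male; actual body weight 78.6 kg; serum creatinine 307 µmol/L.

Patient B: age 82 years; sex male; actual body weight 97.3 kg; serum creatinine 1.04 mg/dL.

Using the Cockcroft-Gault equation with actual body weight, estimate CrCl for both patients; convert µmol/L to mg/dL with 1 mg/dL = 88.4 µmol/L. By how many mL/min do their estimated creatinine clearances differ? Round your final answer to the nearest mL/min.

54 mL/min

Patient A: SCr = 307 / 88.4 = 3.473 mg/dL
Patient A: CrCl = (140 − 72) × 78.6 / (72 × 3.473) = 5344.8 / 250.06 ≈ 21.4 mL/min
Patient B: CrCl = (140 − 82) × 97.3 / (72 × 1.04) = 5643.4 / 74.88 ≈ 75.4 mL/min
|21.4 − 75.4| = 54.0 mL/min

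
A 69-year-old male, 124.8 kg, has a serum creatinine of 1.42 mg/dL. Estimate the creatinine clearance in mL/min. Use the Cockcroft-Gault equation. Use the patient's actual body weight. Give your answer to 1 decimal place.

86.7 mL/min

CrCl = (140 − 69) × 124.8 / (72 × 1.42) = 8860.8 / 102.24 ≈ 86.7 mL/min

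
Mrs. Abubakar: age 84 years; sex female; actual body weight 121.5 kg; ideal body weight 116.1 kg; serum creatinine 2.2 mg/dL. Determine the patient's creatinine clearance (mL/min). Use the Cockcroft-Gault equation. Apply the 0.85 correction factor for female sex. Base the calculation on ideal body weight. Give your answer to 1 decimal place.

34.9 mL/min

CrCl = (140 − 84) × 116.1 / (72 × 2.2) × 0.85 = 6501.6 / 158.40 × 0.85 ≈ 34.9 mL/min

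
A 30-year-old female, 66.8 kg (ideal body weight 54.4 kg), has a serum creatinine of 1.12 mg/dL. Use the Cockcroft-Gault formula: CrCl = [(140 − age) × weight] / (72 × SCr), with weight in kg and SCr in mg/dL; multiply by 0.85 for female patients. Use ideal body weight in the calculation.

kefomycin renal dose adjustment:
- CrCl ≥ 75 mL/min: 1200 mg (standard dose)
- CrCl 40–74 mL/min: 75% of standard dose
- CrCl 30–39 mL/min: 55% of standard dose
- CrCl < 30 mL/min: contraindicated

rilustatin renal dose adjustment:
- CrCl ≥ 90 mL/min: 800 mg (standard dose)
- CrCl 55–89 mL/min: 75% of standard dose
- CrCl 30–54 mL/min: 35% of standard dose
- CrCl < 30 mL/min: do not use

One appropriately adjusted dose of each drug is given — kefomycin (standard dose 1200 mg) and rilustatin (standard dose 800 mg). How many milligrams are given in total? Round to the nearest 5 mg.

CrCl = (140 − 30) × 54.4 / (72 × 1.12) × 0.85 = 5984.0 / 80.64 × 0.85 ≈ 63.1 mL/min
CrCl ≈ 63 mL/min.
kefomycin: 40–74 mL/min → 75% of 1200 mg = 900 mg.
rilustatin: 55–89 mL/min → 75% of 800 mg = 600 mg.
Total = 900 + 600 = 1500 mg.

1500 mg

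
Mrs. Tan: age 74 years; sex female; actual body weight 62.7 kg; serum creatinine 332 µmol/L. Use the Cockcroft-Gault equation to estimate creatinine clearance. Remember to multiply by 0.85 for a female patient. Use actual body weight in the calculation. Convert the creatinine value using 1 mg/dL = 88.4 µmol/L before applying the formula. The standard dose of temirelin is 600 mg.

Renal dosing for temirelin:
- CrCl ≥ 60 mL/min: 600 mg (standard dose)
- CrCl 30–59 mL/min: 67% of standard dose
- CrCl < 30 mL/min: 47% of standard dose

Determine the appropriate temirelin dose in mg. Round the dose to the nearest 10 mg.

SCr = 332 / 88.4 = 3.756 mg/dL
CrCl = (140 − 74) × 62.7 / (72 × 3.756) × 0.85 = 4138.2 / 270.43 × 0.85 ≈ 13.0 mL/min
CrCl ≈ 13 mL/min → bracket < 30 mL/min.
47% of 600 mg = 282 mg → 280 mg

280 mg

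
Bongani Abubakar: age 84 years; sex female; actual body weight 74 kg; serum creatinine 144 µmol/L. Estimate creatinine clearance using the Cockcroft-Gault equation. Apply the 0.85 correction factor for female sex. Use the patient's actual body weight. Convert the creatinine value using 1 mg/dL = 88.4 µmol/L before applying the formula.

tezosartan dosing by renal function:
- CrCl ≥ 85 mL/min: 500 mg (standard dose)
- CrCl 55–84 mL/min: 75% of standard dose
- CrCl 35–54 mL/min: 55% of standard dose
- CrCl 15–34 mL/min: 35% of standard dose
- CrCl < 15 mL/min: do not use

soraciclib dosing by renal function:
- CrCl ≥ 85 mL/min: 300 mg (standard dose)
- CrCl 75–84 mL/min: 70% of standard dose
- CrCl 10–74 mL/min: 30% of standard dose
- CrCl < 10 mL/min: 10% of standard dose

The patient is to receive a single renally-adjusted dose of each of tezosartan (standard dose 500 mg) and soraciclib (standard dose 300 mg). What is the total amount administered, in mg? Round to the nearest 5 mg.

SCr = 144 / 88.4 = 1.629 mg/dL
CrCl = (140 − 84) × 74 / (72 × 1.629) × 0.85 = 4144.0 / 117.29 × 0.85 ≈ 30.0 mL/min
CrCl ≈ 30 mL/min.
tezosartan: 15–34 mL/min → 35% of 500 mg = 175 mg.
soraciclib: 10–74 mL/min → 30% of 300 mg = 90 mg.
Total = 175 + 90 = 265 mg.

265 mg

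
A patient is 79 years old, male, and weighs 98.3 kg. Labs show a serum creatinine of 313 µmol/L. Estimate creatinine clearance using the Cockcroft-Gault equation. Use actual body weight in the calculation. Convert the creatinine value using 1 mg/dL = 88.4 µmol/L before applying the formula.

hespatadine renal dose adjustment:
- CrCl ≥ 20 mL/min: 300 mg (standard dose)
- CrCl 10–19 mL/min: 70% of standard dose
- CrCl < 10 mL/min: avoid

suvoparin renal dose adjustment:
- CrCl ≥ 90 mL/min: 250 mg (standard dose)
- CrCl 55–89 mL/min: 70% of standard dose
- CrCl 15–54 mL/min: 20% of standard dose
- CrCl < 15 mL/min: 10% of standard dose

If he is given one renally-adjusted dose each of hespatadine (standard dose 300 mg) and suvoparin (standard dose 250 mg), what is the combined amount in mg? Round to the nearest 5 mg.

350 mg

SCr = 313 / 88.4 = 3.541 mg/dL
CrCl = (140 − 79) × 98.3 / (72 × 3.541) = 5996.3 / 254.95 ≈ 23.5 mL/min
CrCl ≈ 24 mL/min.
hespatadine: ≥ 20 mL/min → 100% of 300 mg = 300 mg.
suvoparin: 15–54 mL/min → 20% of 250 mg = 50 mg.
Total = 300 + 50 = 350 mg.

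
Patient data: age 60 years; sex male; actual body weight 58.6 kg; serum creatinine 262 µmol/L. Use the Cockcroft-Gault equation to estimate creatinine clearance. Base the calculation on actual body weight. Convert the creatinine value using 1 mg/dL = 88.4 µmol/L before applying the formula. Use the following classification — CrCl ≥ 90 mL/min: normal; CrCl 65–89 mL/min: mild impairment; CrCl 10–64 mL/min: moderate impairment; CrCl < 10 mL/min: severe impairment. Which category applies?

moderate impairment

SCr = 262 / 88.4 = 2.964 mg/dL
CrCl = (140 − 60) × 58.6 / (72 × 2.964) = 4688.0 / 213.41 ≈ 22.0 mL/min
22 mL/min falls in the 'moderate impairment' range.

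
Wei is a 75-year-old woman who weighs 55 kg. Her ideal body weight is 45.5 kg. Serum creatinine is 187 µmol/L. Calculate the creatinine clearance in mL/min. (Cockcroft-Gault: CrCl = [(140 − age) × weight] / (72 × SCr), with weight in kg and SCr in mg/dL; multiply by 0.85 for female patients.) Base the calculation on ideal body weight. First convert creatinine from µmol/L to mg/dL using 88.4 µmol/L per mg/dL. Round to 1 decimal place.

SCr = 187 / 88.4 = 2.115 mg/dL
CrCl = (140 − 75) × 45.5 / (72 × 2.115) × 0.85 = 2957.5 / 152.28 × 0.85 ≈ 16.5 mL/min

16.5 mL/min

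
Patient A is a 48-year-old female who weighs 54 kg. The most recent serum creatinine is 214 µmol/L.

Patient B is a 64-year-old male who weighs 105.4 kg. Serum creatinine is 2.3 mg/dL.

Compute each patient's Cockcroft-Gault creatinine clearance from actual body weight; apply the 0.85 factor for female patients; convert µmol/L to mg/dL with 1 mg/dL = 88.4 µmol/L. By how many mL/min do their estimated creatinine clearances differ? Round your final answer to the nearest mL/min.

24 mL/min

Patient A: SCr = 214 / 88.4 = 2.421 mg/dL
Patient A: CrCl = (140 − 48) × 54 / (72 × 2.421) × 0.85 = 4968.0 / 174.31 × 0.85 ≈ 24.2 mL/min
Patient B: CrCl = (140 − 64) × 105.4 / (72 × 2.3) = 8010.4 / 165.60 ≈ 48.4 mL/min
|24.2 − 48.4| = 24.2 mL/min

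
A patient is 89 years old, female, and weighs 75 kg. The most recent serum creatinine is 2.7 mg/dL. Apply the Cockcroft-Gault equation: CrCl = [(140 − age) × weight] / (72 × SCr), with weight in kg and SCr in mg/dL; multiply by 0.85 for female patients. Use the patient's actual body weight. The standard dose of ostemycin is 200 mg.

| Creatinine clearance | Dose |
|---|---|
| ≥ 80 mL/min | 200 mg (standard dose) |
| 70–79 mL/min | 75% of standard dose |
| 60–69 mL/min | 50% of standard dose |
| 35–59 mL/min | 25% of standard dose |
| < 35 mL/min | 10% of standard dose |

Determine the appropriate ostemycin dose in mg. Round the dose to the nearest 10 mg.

20 mg

CrCl = (140 − 89) × 75 / (72 × 2.7) × 0.85 = 3825.0 / 194.40 × 0.85 ≈ 16.7 mL/min
CrCl ≈ 17 mL/min → bracket < 35 mL/min.
10% of 200 mg = 20 mg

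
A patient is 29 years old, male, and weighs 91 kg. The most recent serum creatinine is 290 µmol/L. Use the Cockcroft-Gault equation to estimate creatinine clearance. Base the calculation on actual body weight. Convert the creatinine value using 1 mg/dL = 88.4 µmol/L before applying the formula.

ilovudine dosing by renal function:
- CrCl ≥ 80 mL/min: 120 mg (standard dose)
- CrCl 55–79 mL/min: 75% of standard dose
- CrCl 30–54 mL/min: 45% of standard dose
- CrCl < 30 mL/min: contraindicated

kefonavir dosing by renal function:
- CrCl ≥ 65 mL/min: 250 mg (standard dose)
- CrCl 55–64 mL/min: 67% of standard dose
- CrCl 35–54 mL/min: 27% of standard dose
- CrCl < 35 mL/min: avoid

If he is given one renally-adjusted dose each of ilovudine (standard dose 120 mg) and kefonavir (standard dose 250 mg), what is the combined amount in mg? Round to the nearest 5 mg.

SCr = 290 / 88.4 = 3.281 mg/dL
CrCl = (140 − 29) × 91 / (72 × 3.281) = 10101.0 / 236.23 ≈ 42.8 mL/min
CrCl ≈ 43 mL/min.
ilovudine: 30–54 mL/min → 45% of 120 mg = 54 mg.
kefonavir: 35–54 mL/min → 27% of 250 mg = 67.5 mg.
Total = 54 + 67.5 = 121.5 mg.

120 mg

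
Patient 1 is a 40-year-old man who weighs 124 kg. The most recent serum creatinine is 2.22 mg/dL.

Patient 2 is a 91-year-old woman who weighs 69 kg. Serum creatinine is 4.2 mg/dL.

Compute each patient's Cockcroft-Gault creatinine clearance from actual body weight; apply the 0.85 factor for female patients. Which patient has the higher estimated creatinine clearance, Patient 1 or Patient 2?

Patient 1

Patient 1: CrCl = (140 − 40) × 124 / (72 × 2.22) = 12400.0 / 159.84 ≈ 77.6 mL/min
Patient 2: CrCl = (140 − 91) × 69 / (72 × 4.2) × 0.85 = 3381.0 / 302.40 × 0.85 ≈ 9.5 mL/min
77.6 vs 9.5 mL/min → Patient 1 is higher.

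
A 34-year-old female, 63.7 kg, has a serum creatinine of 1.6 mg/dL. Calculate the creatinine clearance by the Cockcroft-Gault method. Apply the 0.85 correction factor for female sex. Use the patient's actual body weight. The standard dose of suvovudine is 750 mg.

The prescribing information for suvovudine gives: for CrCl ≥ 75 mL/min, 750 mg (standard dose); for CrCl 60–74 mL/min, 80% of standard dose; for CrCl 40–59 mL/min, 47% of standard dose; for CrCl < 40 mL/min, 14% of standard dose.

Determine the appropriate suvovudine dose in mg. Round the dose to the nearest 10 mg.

350 mg

CrCl = (140 − 34) × 63.7 / (72 × 1.6) × 0.85 = 6752.2 / 115.20 × 0.85 ≈ 49.8 mL/min
CrCl ≈ 50 mL/min → bracket 40–59 mL/min.
47% of 750 mg = 352.5 mg → 350 mg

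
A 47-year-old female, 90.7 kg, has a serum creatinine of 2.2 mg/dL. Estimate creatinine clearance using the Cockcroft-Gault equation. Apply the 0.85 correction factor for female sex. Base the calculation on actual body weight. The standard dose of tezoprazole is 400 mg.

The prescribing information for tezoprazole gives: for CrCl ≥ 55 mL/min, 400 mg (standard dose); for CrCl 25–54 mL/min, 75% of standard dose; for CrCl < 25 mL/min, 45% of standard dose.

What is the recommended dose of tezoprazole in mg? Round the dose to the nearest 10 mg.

CrCl = (140 − 47) × 90.7 / (72 × 2.2) × 0.85 = 8435.1 / 158.40 × 0.85 ≈ 45.3 mL/min
CrCl ≈ 45 mL/min → bracket 25–54 mL/min.
75% of 400 mg = 300 mg

300 mg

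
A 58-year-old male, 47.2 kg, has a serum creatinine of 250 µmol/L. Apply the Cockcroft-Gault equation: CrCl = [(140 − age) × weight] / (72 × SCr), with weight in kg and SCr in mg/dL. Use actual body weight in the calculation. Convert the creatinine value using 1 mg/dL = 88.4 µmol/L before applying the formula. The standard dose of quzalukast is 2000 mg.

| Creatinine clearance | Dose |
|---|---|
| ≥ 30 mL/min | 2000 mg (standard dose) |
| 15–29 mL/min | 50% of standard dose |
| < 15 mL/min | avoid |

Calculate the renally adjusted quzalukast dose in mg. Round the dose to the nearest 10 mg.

SCr = 250 / 88.4 = 2.828 mg/dL
CrCl = (140 − 58) × 47.2 / (72 × 2.828) = 3870.4 / 203.62 ≈ 19.0 mL/min
CrCl ≈ 19 mL/min → bracket 15–29 mL/min.
50% of 2000 mg = 1000 mg

1000 mg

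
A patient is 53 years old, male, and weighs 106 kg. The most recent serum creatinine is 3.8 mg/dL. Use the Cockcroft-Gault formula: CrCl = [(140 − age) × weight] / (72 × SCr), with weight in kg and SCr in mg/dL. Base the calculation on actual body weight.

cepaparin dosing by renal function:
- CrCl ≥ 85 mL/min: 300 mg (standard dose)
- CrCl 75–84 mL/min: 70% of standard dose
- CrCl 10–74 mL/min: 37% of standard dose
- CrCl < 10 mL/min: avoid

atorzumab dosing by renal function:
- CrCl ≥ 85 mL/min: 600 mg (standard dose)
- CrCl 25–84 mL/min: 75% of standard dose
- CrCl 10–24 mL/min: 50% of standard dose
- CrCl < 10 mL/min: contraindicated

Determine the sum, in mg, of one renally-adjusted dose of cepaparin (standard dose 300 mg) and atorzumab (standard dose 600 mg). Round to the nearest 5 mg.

CrCl = (140 − 53) × 106 / (72 × 3.8) = 9222.0 / 273.60 ≈ 33.7 mL/min
CrCl ≈ 34 mL/min.
cepaparin: 10–74 mL/min → 37% of 300 mg = 111 mg.
atorzumab: 25–84 mL/min → 75% of 600 mg = 450 mg.
Total = 111 + 450 = 561 mg.

560 mg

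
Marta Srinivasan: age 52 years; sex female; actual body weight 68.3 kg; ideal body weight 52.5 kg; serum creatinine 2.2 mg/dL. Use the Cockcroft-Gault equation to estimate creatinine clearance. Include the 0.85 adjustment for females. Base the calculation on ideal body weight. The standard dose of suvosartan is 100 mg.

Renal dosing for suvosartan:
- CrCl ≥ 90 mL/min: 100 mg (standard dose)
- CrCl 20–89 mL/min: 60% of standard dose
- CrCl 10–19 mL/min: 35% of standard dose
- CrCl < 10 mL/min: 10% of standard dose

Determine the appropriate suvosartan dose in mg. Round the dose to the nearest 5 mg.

60 mg

CrCl = (140 − 52) × 52.5 / (72 × 2.2) × 0.85 = 4620.0 / 158.40 × 0.85 ≈ 24.8 mL/min
CrCl ≈ 25 mL/min → bracket 20–89 mL/min.
60% of 100 mg = 60 mg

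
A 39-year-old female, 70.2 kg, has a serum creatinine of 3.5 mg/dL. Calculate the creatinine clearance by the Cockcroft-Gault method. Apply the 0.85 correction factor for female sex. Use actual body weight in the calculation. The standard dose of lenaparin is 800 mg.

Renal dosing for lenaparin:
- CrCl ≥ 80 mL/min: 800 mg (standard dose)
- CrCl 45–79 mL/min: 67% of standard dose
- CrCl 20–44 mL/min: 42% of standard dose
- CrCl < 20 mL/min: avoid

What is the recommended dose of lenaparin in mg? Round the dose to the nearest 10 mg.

CrCl = (140 − 39) × 70.2 / (72 × 3.5) × 0.85 = 7090.2 / 252.00 × 0.85 ≈ 23.9 mL/min
CrCl ≈ 24 mL/min → bracket 20–44 mL/min.
42% of 800 mg = 336 mg → 340 mg

340 mg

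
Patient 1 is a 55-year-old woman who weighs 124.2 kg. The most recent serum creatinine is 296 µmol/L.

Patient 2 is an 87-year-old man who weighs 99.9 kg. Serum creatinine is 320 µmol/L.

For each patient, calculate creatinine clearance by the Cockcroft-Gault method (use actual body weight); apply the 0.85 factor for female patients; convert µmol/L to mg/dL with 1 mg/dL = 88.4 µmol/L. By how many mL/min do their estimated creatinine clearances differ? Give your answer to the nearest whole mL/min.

17 mL/min

Patient 1: SCr = 296 / 88.4 = 3.348 mg/dL
Patient 1: CrCl = (140 − 55) × 124.2 / (72 × 3.348) × 0.85 = 10557.0 / 241.06 × 0.85 ≈ 37.2 mL/min
Patient 2: SCr = 320 / 88.4 = 3.62 mg/dL
Patient 2: CrCl = (140 − 87) × 99.9 / (72 × 3.62) = 5294.7 / 260.64 ≈ 20.3 mL/min
|37.2 − 20.3| = 16.9 mL/min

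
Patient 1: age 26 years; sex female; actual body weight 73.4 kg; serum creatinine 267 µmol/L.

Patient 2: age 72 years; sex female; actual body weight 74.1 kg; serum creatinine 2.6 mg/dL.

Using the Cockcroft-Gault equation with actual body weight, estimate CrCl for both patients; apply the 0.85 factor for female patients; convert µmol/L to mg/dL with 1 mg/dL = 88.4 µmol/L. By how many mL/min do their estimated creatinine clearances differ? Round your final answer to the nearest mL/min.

Patient 1: SCr = 267 / 88.4 = 3.02 mg/dL
Patient 1: CrCl = (140 − 26) × 73.4 / (72 × 3.02) × 0.85 = 8367.6 / 217.44 × 0.85 ≈ 32.7 mL/min
Patient 2: CrCl = (140 − 72) × 74.1 / (72 × 2.6) × 0.85 = 5038.8 / 187.20 × 0.85 ≈ 22.9 mL/min
|32.7 − 22.9| = 9.8 mL/min

10 mL/min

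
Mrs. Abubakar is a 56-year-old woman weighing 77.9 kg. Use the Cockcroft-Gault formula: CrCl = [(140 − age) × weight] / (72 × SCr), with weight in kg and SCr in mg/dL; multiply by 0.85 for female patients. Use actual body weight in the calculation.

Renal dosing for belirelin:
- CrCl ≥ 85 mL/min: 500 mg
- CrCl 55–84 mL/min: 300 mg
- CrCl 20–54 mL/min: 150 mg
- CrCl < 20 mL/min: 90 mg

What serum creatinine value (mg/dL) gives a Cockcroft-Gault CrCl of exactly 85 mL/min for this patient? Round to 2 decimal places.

0.91 mg/dL

Standard dose requires CrCl ≥ 85 mL/min.
Set (140 − 56) × 77.9 × 0.85 / (72 × SCr) = 85
SCr = (140 − 56) × 77.9 × 0.85 / (72 × 85) = 0.909 mg/dL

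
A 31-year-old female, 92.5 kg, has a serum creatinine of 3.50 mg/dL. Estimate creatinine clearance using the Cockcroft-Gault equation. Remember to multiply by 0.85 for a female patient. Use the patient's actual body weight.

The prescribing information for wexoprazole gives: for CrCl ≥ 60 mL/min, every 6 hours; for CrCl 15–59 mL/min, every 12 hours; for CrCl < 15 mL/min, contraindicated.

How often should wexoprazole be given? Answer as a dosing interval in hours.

CrCl = (140 − 31) × 92.5 / (72 × 3.5) × 0.85 = 10082.5 / 252.00 × 0.85 ≈ 34.0 mL/min
CrCl ≈ 34 mL/min → bracket 15–59 mL/min → every 12 hours.

every 12 hours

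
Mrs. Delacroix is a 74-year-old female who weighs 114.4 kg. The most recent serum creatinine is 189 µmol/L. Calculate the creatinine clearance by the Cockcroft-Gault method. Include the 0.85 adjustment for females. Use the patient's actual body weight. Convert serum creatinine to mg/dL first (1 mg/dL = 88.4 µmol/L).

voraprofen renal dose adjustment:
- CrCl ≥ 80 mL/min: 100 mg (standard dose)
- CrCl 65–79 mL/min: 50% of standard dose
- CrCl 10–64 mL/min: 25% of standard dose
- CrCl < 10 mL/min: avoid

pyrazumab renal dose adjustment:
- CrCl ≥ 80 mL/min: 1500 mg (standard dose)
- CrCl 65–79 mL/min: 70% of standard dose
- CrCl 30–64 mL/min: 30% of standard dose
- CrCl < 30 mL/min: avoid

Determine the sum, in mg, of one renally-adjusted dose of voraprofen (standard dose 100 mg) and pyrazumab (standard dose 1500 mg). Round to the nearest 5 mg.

SCr = 189 / 88.4 = 2.138 mg/dL
CrCl = (140 − 74) × 114.4 / (72 × 2.138) × 0.85 = 7550.4 / 153.94 × 0.85 ≈ 41.7 mL/min
CrCl ≈ 42 mL/min.
voraprofen: 10–64 mL/min → 25% of 100 mg = 25 mg.
pyrazumab: 30–64 mL/min → 30% of 1500 mg = 450 mg.
Total = 25 + 450 = 475 mg.

475 mg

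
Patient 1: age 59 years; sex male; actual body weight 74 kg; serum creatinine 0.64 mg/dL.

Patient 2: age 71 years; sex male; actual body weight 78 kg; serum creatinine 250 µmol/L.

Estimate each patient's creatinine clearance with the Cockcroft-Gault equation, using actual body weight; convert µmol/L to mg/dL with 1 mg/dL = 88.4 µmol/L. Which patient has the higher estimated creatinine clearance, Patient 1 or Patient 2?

Patient 1

Patient 1: CrCl = (140 − 59) × 74 / (72 × 0.64) = 5994.0 / 46.08 ≈ 130.1 mL/min
Patient 2: SCr = 250 / 88.4 = 2.828 mg/dL
Patient 2: CrCl = (140 − 71) × 78 / (72 × 2.828) = 5382.0 / 203.62 ≈ 26.4 mL/min
130.1 vs 26.4 mL/min → Patient 1 is higher.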